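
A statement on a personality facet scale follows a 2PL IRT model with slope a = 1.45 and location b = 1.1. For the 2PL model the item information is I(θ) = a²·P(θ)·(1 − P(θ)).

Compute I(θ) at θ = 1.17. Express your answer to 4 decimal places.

P = 1/(1+e^{-0.1015}) = 0.5254
P(1−P) = 0.5254 × 0.4746 = 0.2494
I = a² × P(1−P) = 1.45² × 0.2494 = 0.52427

0.5243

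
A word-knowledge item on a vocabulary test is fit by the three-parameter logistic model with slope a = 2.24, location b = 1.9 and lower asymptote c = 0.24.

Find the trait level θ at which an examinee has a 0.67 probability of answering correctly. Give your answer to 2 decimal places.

2.02

P(θ) = c + (1 − c) · 1 / (1 + exp(−a(θ − b)))
Remove guessing floor: (0.67 − 0.24)/(1 − 0.24) = 0.5658
logit = ln(0.5658/0.4342) = 0.2647
θ = b + logit/(a) = 1.9 + 0.2647/2.2400 = 2.0182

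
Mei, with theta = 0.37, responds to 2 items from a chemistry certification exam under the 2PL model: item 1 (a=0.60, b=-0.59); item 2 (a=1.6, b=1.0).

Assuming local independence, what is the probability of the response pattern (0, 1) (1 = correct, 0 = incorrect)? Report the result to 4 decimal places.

P(theta) = 1 / (1 + exp(−a(theta − b)))
P_1 = 1/(1+e^{-0.5760}) = 0.6401
P_2 = 1/(1+e^{1.0080}) = 0.2674
L = (1−P_1) × P_2 = 0.3599 × 0.2674 = 0.09621

0.0962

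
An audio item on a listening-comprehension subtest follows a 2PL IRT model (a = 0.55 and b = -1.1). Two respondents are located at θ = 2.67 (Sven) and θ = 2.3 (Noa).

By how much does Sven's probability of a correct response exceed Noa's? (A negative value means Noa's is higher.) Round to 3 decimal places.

0.022

P(θ) = 1 / (1 + exp(−a(θ − b)))
P(Sven) = 0.8883  [exponent 2.0735]
P(Noa) = 0.8665  [exponent 1.8700]
Difference = 0.8883 − 0.8665 = 0.0218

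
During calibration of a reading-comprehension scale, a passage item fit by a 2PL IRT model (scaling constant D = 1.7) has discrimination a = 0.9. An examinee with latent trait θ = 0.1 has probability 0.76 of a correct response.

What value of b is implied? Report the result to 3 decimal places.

P(θ) = 1 / (1 + exp(−D·a(θ − b)))
logit(0.76) = ln(0.76/0.24) = 1.1527
b = θ − logit/(1.7·a) = 0.1 − 1.1527/1.5300 = -0.6534

-0.653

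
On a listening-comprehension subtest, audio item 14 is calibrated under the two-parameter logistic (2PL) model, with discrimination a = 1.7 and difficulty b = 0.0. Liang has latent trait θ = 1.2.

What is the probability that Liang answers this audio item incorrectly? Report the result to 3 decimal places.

P(θ) = 1 / (1 + exp(−a(θ − b)))
Exponent: 1.7 × (1.2 − 0.0) = 2.0400
1/(1 + e^{-2.0400}) = 0.8849
P(incorrect) = 1 − 0.8849 = 0.1151

0.115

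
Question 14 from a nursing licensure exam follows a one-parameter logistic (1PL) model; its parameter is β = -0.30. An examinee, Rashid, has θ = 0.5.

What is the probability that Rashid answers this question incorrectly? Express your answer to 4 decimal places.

0.3100

P(θ) = 1 / (1 + exp(−(θ − β)))
Exponent: (0.5 − (-0.30)) = 0.8000
1/(1 + e^{-0.8000}) = 0.6900
P = 0.6900
P(incorrect) = 1 − 0.6900 = 0.3100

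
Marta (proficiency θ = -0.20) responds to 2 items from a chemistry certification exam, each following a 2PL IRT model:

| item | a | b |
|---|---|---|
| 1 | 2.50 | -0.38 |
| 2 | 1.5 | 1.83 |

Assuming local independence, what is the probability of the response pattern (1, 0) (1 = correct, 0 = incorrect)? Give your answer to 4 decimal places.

P(θ) = 1 / (1 + exp(−a(θ − b)))
P_1 = 1/(1+e^{-0.4500}) = 0.6106
P_2 = 1/(1+e^{3.0450}) = 0.0454
L = P_1 × (1−P_2) = 0.6106 × 0.9546 = 0.58290

0.5829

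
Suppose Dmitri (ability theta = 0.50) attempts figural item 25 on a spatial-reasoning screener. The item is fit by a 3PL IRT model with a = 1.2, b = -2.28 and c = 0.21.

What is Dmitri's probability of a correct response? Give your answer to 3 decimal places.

0.973

P(theta) = c + (1 − c) · 1 / (1 + exp(−a(theta − b)))
Exponent: 1.2 × (0.50 − (-2.28)) = 3.3360
1/(1 + e^{-3.3360}) = 0.9656
P = 0.21 + 0.79 × 0.9656 = 0.9729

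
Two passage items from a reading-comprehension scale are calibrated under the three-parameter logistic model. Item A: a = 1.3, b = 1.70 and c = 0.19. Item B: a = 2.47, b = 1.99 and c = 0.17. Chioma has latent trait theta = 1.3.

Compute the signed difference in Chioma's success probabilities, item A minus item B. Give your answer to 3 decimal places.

P(theta) = c + (1 − c) · 1 / (1 + exp(−a(theta − b)))
P_A = 0.4920
P_B = 0.2977
P_A − P_B = 0.1943

0.194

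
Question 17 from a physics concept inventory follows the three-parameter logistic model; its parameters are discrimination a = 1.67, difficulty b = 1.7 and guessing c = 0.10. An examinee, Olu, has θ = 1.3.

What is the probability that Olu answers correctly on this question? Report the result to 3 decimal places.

0.405

P(θ) = c + (1 − c) · 1 / (1 + exp(−a(θ − b)))
Exponent: 1.67 × (1.3 − 1.7) = -0.6680
1/(1 + e^{0.6680}) = 0.3389
P = 0.10 + 0.90 × 0.3389 = 0.4051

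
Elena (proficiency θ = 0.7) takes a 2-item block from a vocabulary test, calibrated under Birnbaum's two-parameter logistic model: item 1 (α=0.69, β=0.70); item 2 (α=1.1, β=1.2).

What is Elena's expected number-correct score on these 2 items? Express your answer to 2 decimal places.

P(θ) = 1 / (1 + exp(−α(θ − β)))
P_1 = 1/(1+e^{0.0000}) = 0.5000
P_2 = 1/(1+e^{0.5500}) = 0.3659
E[score] = 0.5000 + 0.3659 = 0.8659

0.87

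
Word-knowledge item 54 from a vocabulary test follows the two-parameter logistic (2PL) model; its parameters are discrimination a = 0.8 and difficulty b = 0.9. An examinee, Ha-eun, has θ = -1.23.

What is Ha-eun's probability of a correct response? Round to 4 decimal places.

0.1539

P(θ) = 1 / (1 + exp(−a(θ − b)))
Exponent: 0.8 × (-1.23 − 0.9) = -1.7040
1/(1 + e^{1.7040}) = 0.1539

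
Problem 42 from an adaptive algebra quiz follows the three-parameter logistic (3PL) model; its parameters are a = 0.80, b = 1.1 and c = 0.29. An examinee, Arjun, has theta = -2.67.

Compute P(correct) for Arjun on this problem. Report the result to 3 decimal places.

0.323

P(theta) = c + (1 − c) · 1 / (1 + exp(−a(theta − b)))
Exponent: 0.80 × (-2.67 − 1.1) = -3.0160
1/(1 + e^{3.0160}) = 0.0467
P = 0.29 + 0.71 × 0.0467 = 0.3232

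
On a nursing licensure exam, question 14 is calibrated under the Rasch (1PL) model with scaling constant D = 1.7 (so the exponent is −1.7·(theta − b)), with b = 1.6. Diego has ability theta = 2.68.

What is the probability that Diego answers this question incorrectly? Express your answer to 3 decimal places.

P(theta) = 1 / (1 + exp(−D·(theta − b)))
Exponent: 1.7 × (2.68 − 1.6) = 1.8360
1/(1 + e^{-1.8360}) = 0.8625
P = 0.8625
P(incorrect) = 1 − 0.8625 = 0.1375

0.138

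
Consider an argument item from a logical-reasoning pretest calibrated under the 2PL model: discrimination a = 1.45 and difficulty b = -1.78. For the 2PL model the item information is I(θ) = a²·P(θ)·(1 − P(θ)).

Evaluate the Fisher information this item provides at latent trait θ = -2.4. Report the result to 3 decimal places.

0.432

P = 1/(1+e^{0.8990}) = 0.2893
P(1−P) = 0.2893 × 0.7107 = 0.2056
I = a² × P(1−P) = 1.45² × 0.2056 = 0.43225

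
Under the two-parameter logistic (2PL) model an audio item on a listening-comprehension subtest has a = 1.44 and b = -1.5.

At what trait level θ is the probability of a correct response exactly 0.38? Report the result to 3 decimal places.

P(θ) = 1 / (1 + exp(−a(θ − b)))
logit = ln(0.3800/0.6200) = -0.4895
θ = b + logit/(a) = -1.5 + (-0.4895)/1.4400 = -1.8400

-1.840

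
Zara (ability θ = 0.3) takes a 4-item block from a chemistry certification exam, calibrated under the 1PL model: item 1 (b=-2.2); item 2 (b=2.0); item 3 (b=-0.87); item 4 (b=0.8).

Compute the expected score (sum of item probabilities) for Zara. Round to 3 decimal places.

2.219

P(θ) = 1 / (1 + exp(−(θ − b)))
P_1 = 1/(1+e^{-2.5000}) = 0.9241
P_2 = 1/(1+e^{1.7000}) = 0.1545
P_3 = 1/(1+e^{-1.1700}) = 0.7631
P_4 = 1/(1+e^{0.5000}) = 0.3775
E[score] = 0.9241 + 0.1545 + 0.7631 + 0.3775 = 2.2193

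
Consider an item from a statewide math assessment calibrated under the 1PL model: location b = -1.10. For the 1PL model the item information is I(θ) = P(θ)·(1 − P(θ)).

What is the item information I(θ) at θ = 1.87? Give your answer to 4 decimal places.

0.0464

P = 1/(1+e^{-2.9700}) = 0.9512
P(1−P) = 0.9512 × 0.0488 = 0.0464
I = P(1−P) = 0.04642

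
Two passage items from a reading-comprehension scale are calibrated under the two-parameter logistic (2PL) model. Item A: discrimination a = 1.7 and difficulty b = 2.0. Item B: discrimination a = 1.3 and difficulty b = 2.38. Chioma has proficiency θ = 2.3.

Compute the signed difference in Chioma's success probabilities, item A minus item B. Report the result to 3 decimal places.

0.151

P(θ) = 1 / (1 + exp(−a(θ − b)))
P_A = 0.6248
P_B = 0.4740
P_A − P_B = 0.1508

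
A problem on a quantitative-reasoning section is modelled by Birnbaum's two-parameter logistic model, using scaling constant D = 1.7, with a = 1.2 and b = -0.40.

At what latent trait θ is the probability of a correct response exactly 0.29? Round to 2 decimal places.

P(θ) = 1 / (1 + exp(−D·a(θ − b)))
logit = ln(0.2900/0.7100) = -0.8954
θ = b + logit/(1.7·a) = -0.40 + (-0.8954)/2.0400 = -0.8389

-0.84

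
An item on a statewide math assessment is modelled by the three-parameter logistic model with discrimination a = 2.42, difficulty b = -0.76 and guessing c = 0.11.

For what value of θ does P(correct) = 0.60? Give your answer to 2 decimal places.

P(θ) = c + (1 − c) · 1 / (1 + exp(−a(θ − b)))
Remove guessing floor: (0.60 − 0.11)/(1 − 0.11) = 0.5506
logit = ln(0.5506/0.4494) = 0.2029
θ = b + logit/(a) = -0.76 + 0.2029/2.4200 = -0.6761

-0.68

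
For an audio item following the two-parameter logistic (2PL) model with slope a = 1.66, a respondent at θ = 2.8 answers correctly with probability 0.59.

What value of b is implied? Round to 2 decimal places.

P(θ) = 1 / (1 + exp(−a(θ − b)))
logit(0.59) = ln(0.59/0.41) = 0.3640
b = θ − logit/(a) = 2.8 − 0.3640/1.6600 = 2.5807

2.58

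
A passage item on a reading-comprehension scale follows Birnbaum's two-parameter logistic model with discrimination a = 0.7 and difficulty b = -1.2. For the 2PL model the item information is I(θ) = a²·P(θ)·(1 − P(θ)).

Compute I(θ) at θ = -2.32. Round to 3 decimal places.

P = 1/(1+e^{0.7840}) = 0.3135
P(1−P) = 0.3135 × 0.6865 = 0.2152
I = a² × P(1−P) = 0.7² × 0.2152 = 0.10545

0.105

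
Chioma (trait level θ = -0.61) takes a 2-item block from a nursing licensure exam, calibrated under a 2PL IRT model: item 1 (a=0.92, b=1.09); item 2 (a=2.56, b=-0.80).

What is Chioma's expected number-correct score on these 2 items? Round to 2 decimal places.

0.79

P(θ) = 1 / (1 + exp(−a(θ − b)))
P_1 = 1/(1+e^{1.5640}) = 0.1731
P_2 = 1/(1+e^{-0.4864}) = 0.6193
E[score] = 0.1731 + 0.6193 = 0.7923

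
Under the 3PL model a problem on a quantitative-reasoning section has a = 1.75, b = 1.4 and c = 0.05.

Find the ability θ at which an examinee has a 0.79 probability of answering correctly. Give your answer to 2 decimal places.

2.12

P(θ) = c + (1 − c) · 1 / (1 + exp(−a(θ − b)))
Remove guessing floor: (0.79 − 0.05)/(1 − 0.05) = 0.7789
logit = ln(0.7789/0.2211) = 1.2595
θ = b + logit/(a) = 1.4 + 1.2595/1.7500 = 2.1197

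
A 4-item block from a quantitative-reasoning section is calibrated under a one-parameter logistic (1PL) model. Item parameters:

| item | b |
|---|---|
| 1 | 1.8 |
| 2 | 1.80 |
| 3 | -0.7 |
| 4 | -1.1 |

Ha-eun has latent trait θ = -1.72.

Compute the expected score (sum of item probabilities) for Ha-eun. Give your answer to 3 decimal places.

0.672

P(θ) = 1 / (1 + exp(−(θ − b)))
P_1 = 1/(1+e^{3.5200}) = 0.0287
P_2 = 1/(1+e^{3.5200}) = 0.0287
P_3 = 1/(1+e^{1.0200}) = 0.2650
P_4 = 1/(1+e^{0.6200}) = 0.3498
E[score] = 0.0287 + 0.0287 + 0.2650 + 0.3498 = 0.6723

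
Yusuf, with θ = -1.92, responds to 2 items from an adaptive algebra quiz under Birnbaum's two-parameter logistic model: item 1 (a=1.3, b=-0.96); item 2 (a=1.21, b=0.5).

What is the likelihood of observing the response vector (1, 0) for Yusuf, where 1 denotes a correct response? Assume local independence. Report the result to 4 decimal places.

P(θ) = 1 / (1 + exp(−a(θ − b)))
P_1 = 1/(1+e^{1.2480}) = 0.2230
P_2 = 1/(1+e^{2.9282}) = 0.0508
L = P_1 × (1−P_2) = 0.2230 × 0.9492 = 0.21172

0.2117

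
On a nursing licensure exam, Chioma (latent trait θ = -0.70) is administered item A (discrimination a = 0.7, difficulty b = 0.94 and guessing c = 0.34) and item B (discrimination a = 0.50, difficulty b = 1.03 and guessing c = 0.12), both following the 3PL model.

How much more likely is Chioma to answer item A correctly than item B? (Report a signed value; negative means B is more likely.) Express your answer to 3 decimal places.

0.118

P(θ) = c + (1 − c) · 1 / (1 + exp(−a(θ − b)))
P_A = 0.4990
P_B = 0.3807
P_A − P_B = 0.1182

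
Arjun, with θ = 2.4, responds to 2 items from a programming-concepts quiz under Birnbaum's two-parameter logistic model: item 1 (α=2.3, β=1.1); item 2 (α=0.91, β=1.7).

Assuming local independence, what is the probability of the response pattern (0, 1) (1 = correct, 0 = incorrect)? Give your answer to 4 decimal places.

P(θ) = 1 / (1 + exp(−α(θ − β)))
P_1 = 1/(1+e^{-2.9900}) = 0.9521
P_2 = 1/(1+e^{-0.6370}) = 0.6541
L = (1−P_1) × P_2 = 0.0479 × 0.6541 = 0.03132

0.0313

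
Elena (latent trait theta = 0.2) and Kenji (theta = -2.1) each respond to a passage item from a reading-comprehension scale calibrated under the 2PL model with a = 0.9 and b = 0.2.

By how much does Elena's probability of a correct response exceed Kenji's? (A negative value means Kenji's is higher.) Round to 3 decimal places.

P(theta) = 1 / (1 + exp(−a(theta − b)))
P(Elena) = 0.5000  [exponent 0.0000]
P(Kenji) = 0.1120  [exponent -2.0700]
Difference = 0.5000 − 0.1120 = 0.3880

0.388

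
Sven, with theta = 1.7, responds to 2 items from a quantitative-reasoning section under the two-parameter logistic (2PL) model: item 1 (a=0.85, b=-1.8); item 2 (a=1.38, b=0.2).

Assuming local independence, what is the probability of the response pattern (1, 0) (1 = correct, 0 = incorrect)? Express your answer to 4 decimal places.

0.1066

P(theta) = 1 / (1 + exp(−a(theta − b)))
P_1 = 1/(1+e^{-2.9750}) = 0.9514
P_2 = 1/(1+e^{-2.0700}) = 0.8880
L = P_1 × (1−P_2) = 0.9514 × 0.1120 = 0.10661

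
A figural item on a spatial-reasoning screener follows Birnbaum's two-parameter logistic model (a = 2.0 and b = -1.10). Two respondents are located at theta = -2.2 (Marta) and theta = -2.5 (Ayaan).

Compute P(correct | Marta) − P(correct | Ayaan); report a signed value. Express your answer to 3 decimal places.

P(theta) = 1 / (1 + exp(−a(theta − b)))
P(Marta) = 0.0998  [exponent -2.2000]
P(Ayaan) = 0.0573  [exponent -2.8000]
Difference = 0.0998 − 0.0573 = 0.0424

0.042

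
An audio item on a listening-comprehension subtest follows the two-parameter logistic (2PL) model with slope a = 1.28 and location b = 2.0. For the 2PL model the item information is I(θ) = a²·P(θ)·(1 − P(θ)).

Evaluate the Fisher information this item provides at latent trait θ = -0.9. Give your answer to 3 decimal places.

0.038

P = 1/(1+e^{3.7120}) = 0.0238
P(1−P) = 0.0238 × 0.9762 = 0.0233
I = a² × P(1−P) = 1.28² × 0.0233 = 0.03814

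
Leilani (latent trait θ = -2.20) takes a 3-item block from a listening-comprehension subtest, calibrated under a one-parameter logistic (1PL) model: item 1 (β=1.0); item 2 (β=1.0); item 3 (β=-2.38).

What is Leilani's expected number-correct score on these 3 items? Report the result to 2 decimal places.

P(θ) = 1 / (1 + exp(−(θ − β)))
P_1 = 1/(1+e^{3.2000}) = 0.0392
P_2 = 1/(1+e^{3.2000}) = 0.0392
P_3 = 1/(1+e^{-0.1800}) = 0.5449
E[score] = 0.0392 + 0.0392 + 0.5449 = 0.6232

0.62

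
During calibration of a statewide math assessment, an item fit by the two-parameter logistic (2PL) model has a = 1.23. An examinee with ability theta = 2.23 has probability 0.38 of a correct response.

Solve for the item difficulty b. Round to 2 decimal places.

P(theta) = 1 / (1 + exp(−a(theta − b)))
logit(0.38) = ln(0.38/0.62) = -0.4895
b = theta − logit/(a) = 2.23 − (-0.4895)/1.2300 = 2.6280

2.63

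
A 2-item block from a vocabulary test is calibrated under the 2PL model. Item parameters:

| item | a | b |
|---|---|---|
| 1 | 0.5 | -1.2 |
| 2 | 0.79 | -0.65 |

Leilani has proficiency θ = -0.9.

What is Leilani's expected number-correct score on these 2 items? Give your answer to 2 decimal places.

P(θ) = 1 / (1 + exp(−a(θ − b)))
P_1 = 1/(1+e^{-0.1500}) = 0.5374
P_2 = 1/(1+e^{0.1975}) = 0.4508
E[score] = 0.5374 + 0.4508 = 0.9882

0.99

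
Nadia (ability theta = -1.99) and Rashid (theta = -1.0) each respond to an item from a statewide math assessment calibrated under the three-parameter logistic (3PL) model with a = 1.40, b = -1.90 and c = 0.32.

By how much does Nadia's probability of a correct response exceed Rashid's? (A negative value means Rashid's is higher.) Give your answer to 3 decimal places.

-0.211

P(theta) = c + (1 − c) · 1 / (1 + exp(−a(theta − b)))
P(Nadia) = 0.6386  [exponent -0.1260]
P(Rashid) = 0.8497  [exponent 1.2600]
Difference = 0.6386 − 0.8497 = -0.2111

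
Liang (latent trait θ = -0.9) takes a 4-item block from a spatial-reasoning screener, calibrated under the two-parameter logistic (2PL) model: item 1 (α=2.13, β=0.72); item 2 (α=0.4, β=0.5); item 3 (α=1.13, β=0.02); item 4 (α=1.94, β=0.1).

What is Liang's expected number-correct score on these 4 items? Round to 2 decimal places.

P(θ) = 1 / (1 + exp(−α(θ − β)))
P_1 = 1/(1+e^{3.4506}) = 0.0308
P_2 = 1/(1+e^{0.5600}) = 0.3635
P_3 = 1/(1+e^{1.0396}) = 0.2612
P_4 = 1/(1+e^{1.9400}) = 0.1256
E[score] = 0.0308 + 0.3635 + 0.2612 + 0.1256 = 0.7812

0.78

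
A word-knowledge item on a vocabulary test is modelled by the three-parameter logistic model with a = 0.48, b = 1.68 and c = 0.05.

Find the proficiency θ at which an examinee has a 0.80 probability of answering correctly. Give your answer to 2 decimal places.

P(θ) = c + (1 − c) · 1 / (1 + exp(−a(θ − b)))
Remove guessing floor: (0.80 − 0.05)/(1 − 0.05) = 0.7895
logit = ln(0.7895/0.2105) = 1.3218
θ = b + logit/(a) = 1.68 + 1.3218/0.4800 = 4.4337

4.43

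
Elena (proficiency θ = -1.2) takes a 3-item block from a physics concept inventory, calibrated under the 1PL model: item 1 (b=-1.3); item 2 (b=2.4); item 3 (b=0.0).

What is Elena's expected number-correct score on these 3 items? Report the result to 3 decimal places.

P(θ) = 1 / (1 + exp(−(θ − b)))
P_1 = 1/(1+e^{-0.1000}) = 0.5250
P_2 = 1/(1+e^{3.6000}) = 0.0266
P_3 = 1/(1+e^{1.2000}) = 0.2315
E[score] = 0.5250 + 0.0266 + 0.2315 = 0.7831

0.783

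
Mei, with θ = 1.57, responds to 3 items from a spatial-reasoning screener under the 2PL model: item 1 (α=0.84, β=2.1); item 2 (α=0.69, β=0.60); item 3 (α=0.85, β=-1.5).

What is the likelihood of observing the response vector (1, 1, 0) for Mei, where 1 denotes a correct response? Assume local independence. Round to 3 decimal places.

P(θ) = 1 / (1 + exp(−α(θ − β)))
P_1 = 1/(1+e^{0.4452}) = 0.3905
P_2 = 1/(1+e^{-0.6693}) = 0.6613
P_3 = 1/(1+e^{-2.6095}) = 0.9315
L = P_1 × P_2 × (1−P_3) = 0.3905 × 0.6613 × 0.0685 = 0.01770

0.018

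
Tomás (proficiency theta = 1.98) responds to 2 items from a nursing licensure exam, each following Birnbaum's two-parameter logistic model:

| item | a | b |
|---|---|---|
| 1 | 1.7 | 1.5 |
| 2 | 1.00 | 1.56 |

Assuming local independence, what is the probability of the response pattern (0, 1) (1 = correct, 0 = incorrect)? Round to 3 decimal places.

P(theta) = 1 / (1 + exp(−a(theta − b)))
P_1 = 1/(1+e^{-0.8160}) = 0.6934
P_2 = 1/(1+e^{-0.4200}) = 0.6035
L = (1−P_1) × P_2 = 0.3066 × 0.6035 = 0.18504

0.185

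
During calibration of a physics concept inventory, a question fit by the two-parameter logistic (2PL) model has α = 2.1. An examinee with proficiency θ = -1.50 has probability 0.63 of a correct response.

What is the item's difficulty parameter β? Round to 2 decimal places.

-1.75

P(θ) = 1 / (1 + exp(−α(θ − β)))
logit(0.63) = ln(0.63/0.37) = 0.5322
β = θ − logit/(α) = -1.50 − 0.5322/2.1000 = -1.7534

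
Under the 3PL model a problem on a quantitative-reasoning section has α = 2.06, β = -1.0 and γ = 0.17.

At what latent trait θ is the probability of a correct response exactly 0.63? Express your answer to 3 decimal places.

-0.894

P(θ) = γ + (1 − γ) · 1 / (1 + exp(−α(θ − β)))
Remove guessing floor: (0.63 − 0.17)/(1 − 0.17) = 0.5542
logit = ln(0.5542/0.4458) = 0.2177
θ = β + logit/(α) = -1.0 + 0.2177/2.0600 = -0.8943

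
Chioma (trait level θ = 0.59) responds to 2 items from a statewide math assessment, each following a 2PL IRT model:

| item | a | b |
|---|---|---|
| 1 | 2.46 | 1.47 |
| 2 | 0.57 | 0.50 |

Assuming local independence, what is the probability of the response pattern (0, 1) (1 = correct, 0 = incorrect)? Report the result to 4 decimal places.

P(θ) = 1 / (1 + exp(−a(θ − b)))
P_1 = 1/(1+e^{2.1648}) = 0.1030
P_2 = 1/(1+e^{-0.0513}) = 0.5128
L = (1−P_1) × P_2 = 0.8970 × 0.5128 = 0.46002

0.4600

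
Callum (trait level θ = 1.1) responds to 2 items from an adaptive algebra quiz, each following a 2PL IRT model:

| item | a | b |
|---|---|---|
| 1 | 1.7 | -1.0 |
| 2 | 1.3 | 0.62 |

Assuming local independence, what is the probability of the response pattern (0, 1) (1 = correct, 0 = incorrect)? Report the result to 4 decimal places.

0.0178

P(θ) = 1 / (1 + exp(−a(θ − b)))
P_1 = 1/(1+e^{-3.5700}) = 0.9726
P_2 = 1/(1+e^{-0.6240}) = 0.6511
L = (1−P_1) × P_2 = 0.0274 × 0.6511 = 0.01783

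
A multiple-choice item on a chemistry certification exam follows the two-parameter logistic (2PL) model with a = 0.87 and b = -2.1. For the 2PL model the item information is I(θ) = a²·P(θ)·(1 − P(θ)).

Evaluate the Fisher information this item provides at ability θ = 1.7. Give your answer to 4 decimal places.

P = 1/(1+e^{-3.3060}) = 0.9646
P(1−P) = 0.9646 × 0.0354 = 0.0341
I = a² × P(1−P) = 0.87² × 0.0341 = 0.02582

0.0258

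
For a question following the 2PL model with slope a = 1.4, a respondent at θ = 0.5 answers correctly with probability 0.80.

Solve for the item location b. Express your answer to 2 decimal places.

P(θ) = 1 / (1 + exp(−a(θ − b)))
logit(0.80) = ln(0.80/0.20) = 1.3863
b = θ − logit/(a) = 0.5 − 1.3863/1.4000 = -0.4902

-0.49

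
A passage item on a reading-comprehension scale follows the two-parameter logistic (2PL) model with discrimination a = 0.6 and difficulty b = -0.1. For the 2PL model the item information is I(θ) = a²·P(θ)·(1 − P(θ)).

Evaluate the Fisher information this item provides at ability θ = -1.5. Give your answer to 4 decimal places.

P = 1/(1+e^{0.8400}) = 0.3015
P(1−P) = 0.3015 × 0.6985 = 0.2106
I = a² × P(1−P) = 0.6² × 0.2106 = 0.07582

0.0758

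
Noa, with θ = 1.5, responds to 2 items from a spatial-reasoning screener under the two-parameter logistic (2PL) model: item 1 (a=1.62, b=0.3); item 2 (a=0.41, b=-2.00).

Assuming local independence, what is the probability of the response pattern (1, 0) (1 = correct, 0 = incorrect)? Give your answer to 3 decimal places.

P(θ) = 1 / (1 + exp(−a(θ − b)))
P_1 = 1/(1+e^{-1.9440}) = 0.8748
P_2 = 1/(1+e^{-1.4350}) = 0.8077
L = P_1 × (1−P_2) = 0.8748 × 0.1923 = 0.16824

0.168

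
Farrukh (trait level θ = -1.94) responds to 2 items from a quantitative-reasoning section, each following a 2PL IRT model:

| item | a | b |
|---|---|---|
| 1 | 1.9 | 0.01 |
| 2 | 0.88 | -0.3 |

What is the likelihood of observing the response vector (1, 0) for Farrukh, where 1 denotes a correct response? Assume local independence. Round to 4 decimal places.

0.0194

P(θ) = 1 / (1 + exp(−a(θ − b)))
P_1 = 1/(1+e^{3.7050}) = 0.0240
P_2 = 1/(1+e^{1.4432}) = 0.1911
L = P_1 × (1−P_2) = 0.0240 × 0.8089 = 0.01942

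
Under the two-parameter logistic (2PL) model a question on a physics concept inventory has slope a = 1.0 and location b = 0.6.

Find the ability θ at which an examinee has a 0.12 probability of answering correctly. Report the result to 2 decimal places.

-1.39

P(θ) = 1 / (1 + exp(−a(θ − b)))
logit = ln(0.1200/0.8800) = -1.9924
θ = b + logit/(a) = 0.6 + (-1.9924)/1.0000 = -1.3924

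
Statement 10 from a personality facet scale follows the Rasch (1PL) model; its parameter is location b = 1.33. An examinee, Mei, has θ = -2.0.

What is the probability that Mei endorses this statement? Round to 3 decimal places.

0.035

P(θ) = 1 / (1 + exp(−(θ − b)))
Exponent: (-2.0 − 1.33) = -3.3300
1/(1 + e^{3.3300}) = 0.0346
P = 0.0346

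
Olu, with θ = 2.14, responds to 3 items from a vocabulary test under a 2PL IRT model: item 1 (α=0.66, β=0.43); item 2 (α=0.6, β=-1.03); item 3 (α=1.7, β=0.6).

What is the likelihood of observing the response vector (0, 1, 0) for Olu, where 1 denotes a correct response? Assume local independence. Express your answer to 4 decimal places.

0.0145

P(θ) = 1 / (1 + exp(−α(θ − β)))
P_1 = 1/(1+e^{-1.1286}) = 0.7556
P_2 = 1/(1+e^{-1.9020}) = 0.8701
P_3 = 1/(1+e^{-2.6180}) = 0.9320
L = (1−P_1) × P_2 × (1−P_3) = 0.2444 × 0.8701 × 0.0680 = 0.01446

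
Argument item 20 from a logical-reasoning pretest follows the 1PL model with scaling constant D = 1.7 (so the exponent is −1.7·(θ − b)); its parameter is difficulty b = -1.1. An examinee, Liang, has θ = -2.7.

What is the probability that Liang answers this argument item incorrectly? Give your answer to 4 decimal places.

0.9382

P(θ) = 1 / (1 + exp(−D·(θ − b)))
Exponent: 1.7 × (-2.7 − (-1.1)) = -2.7200
1/(1 + e^{2.7200}) = 0.0618
P = 0.0618
P(incorrect) = 1 − 0.0618 = 0.9382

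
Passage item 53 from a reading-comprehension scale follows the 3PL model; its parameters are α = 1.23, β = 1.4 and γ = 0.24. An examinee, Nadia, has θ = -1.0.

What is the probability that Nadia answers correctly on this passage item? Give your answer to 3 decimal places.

P(θ) = γ + (1 − γ) · 1 / (1 + exp(−α(θ − β)))
Exponent: 1.23 × (-1.0 − 1.4) = -2.9520
1/(1 + e^{2.9520}) = 0.0496
P = 0.24 + 0.76 × 0.0496 = 0.2777

0.278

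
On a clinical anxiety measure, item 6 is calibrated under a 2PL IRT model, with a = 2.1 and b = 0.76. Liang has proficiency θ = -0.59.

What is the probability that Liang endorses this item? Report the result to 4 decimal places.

P(θ) = 1 / (1 + exp(−a(θ − b)))
Exponent: 2.1 × (-0.59 − 0.76) = -2.8350
1/(1 + e^{2.8350}) = 0.0555

0.0555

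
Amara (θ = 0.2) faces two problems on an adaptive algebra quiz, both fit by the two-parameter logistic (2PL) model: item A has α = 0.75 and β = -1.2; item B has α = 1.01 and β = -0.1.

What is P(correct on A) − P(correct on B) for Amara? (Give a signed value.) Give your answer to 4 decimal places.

P(θ) = 1 / (1 + exp(−α(θ − β)))
P_A = 0.7408
P_B = 0.5752
P_A − P_B = 0.1656

0.1656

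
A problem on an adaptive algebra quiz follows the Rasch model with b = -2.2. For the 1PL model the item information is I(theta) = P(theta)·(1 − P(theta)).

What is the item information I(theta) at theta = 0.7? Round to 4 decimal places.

0.0494

P = 1/(1+e^{-2.9000}) = 0.9478
P(1−P) = 0.9478 × 0.0522 = 0.0494
I = P(1−P) = 0.04943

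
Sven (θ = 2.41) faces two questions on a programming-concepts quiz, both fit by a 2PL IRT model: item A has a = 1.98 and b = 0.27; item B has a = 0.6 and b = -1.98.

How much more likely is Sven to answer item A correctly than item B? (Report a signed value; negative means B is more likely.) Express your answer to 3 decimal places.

P(θ) = 1 / (1 + exp(−a(θ − b)))
P_A = 0.9858
P_B = 0.9330
P_A − P_B = 0.0527

0.053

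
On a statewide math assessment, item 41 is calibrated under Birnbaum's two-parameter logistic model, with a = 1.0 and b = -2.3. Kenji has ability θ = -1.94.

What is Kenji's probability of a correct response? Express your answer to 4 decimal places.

P(θ) = 1 / (1 + exp(−a(θ − b)))
Exponent: 1.0 × (-1.94 − (-2.3)) = 0.3600
1/(1 + e^{-0.3600}) = 0.5890

0.5890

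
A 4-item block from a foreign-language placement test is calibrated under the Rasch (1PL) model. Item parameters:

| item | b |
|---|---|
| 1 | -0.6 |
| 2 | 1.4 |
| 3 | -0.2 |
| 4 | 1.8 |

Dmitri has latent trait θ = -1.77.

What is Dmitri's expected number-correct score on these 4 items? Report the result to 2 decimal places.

0.48

P(θ) = 1 / (1 + exp(−(θ − b)))
P_1 = 1/(1+e^{1.1700}) = 0.2369
P_2 = 1/(1+e^{3.1700}) = 0.0403
P_3 = 1/(1+e^{1.5700}) = 0.1722
P_4 = 1/(1+e^{3.5700}) = 0.0274
E[score] = 0.2369 + 0.0403 + 0.1722 + 0.0274 = 0.4768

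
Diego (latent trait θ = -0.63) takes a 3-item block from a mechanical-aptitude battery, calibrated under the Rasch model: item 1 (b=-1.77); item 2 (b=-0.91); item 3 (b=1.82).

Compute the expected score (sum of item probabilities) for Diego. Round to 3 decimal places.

1.407

P(θ) = 1 / (1 + exp(−(θ − b)))
P_1 = 1/(1+e^{-1.1400}) = 0.7577
P_2 = 1/(1+e^{-0.2800}) = 0.5695
P_3 = 1/(1+e^{2.4500}) = 0.0794
E[score] = 0.7577 + 0.5695 + 0.0794 = 1.4067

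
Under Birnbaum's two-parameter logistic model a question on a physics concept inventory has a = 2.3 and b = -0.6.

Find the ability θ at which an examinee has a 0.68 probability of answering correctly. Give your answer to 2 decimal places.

P(θ) = 1 / (1 + exp(−a(θ − b)))
logit = ln(0.6800/0.3200) = 0.7538
θ = b + logit/(a) = -0.6 + 0.7538/2.3000 = -0.2723

-0.27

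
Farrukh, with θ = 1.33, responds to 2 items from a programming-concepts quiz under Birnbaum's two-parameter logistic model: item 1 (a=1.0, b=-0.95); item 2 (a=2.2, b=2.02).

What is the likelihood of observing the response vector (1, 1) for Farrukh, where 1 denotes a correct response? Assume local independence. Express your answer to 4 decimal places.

P(θ) = 1 / (1 + exp(−a(θ − b)))
P_1 = 1/(1+e^{-2.2800}) = 0.9072
P_2 = 1/(1+e^{1.5180}) = 0.1798
L = P_1 × P_2 = 0.9072 × 0.1798 = 0.16308

0.1631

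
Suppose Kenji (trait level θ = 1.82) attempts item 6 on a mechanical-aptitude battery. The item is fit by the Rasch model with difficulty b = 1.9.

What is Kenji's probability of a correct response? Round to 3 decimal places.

P(θ) = 1 / (1 + exp(−(θ − b)))
Exponent: (1.82 − 1.9) = -0.0800
1/(1 + e^{0.0800}) = 0.4800
P = 0.4800

0.480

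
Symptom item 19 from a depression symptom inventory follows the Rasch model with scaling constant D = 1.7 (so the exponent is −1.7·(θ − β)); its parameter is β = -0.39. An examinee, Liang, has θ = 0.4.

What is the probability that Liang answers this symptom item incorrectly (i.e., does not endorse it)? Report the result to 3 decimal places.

0.207

P(θ) = 1 / (1 + exp(−D·(θ − β)))
Exponent: 1.7 × (0.4 − (-0.39)) = 1.3430
1/(1 + e^{-1.3430}) = 0.7930
P = 0.7930
P(incorrect) = 1 − 0.7930 = 0.2070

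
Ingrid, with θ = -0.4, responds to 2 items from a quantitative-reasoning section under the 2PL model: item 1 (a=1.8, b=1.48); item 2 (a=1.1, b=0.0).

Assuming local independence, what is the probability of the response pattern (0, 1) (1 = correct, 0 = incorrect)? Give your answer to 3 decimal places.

P(θ) = 1 / (1 + exp(−a(θ − b)))
P_1 = 1/(1+e^{3.3840}) = 0.0328
P_2 = 1/(1+e^{0.4400}) = 0.3917
L = (1−P_1) × P_2 = 0.9672 × 0.3917 = 0.37889

0.379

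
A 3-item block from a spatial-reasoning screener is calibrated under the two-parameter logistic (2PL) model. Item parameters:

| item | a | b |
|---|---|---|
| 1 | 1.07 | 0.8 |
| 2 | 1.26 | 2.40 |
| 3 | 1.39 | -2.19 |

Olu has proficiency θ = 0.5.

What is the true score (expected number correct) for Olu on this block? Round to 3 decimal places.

1.481

P(θ) = 1 / (1 + exp(−a(θ − b)))
P_1 = 1/(1+e^{0.3210}) = 0.4204
P_2 = 1/(1+e^{2.3940}) = 0.0836
P_3 = 1/(1+e^{-3.7391}) = 0.9768
E[score] = 0.4204 + 0.0836 + 0.9768 = 1.4808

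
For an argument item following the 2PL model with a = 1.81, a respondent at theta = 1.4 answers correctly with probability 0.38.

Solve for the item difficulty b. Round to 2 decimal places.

1.67

P(theta) = 1 / (1 + exp(−a(theta − b)))
logit(0.38) = ln(0.38/0.62) = -0.4895
b = theta − logit/(a) = 1.4 − (-0.4895)/1.8100 = 1.6705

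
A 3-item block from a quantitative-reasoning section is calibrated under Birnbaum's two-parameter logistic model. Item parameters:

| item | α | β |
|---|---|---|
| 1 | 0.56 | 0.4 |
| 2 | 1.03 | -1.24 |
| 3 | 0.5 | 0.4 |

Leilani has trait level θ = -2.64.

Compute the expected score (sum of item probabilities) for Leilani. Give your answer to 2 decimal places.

0.52

P(θ) = 1 / (1 + exp(−α(θ − β)))
P_1 = 1/(1+e^{1.7024}) = 0.1542
P_2 = 1/(1+e^{1.4420}) = 0.1912
P_3 = 1/(1+e^{1.5200}) = 0.1795
E[score] = 0.1542 + 0.1912 + 0.1795 = 0.5248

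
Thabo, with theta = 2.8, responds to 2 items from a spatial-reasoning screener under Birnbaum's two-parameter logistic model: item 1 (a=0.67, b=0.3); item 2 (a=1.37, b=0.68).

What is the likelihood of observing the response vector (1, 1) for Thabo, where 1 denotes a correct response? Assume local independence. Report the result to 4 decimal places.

P(theta) = 1 / (1 + exp(−a(theta − b)))
P_1 = 1/(1+e^{-1.6750}) = 0.8422
P_2 = 1/(1+e^{-2.9044}) = 0.9481
L = P_1 × P_2 = 0.8422 × 0.9481 = 0.79850

0.7985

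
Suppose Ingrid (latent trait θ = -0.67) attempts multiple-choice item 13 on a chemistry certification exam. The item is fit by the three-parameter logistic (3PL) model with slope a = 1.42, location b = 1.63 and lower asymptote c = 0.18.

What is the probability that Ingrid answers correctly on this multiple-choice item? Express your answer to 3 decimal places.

P(θ) = c + (1 − c) · 1 / (1 + exp(−a(θ − b)))
Exponent: 1.42 × (-0.67 − 1.63) = -3.2660
1/(1 + e^{3.2660}) = 0.0368
P = 0.18 + 0.82 × 0.0368 = 0.2101

0.210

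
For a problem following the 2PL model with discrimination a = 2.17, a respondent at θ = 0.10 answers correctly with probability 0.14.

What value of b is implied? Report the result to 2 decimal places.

P(θ) = 1 / (1 + exp(−a(θ − b)))
logit(0.14) = ln(0.14/0.86) = -1.8153
b = θ − logit/(a) = 0.10 − (-1.8153)/2.1700 = 0.9365

0.94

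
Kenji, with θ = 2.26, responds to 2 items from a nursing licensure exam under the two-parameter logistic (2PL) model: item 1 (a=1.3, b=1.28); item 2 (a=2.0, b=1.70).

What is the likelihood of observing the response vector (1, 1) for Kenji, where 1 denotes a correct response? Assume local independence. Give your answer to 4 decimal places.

P(θ) = 1 / (1 + exp(−a(θ − b)))
P_1 = 1/(1+e^{-1.2740}) = 0.7814
P_2 = 1/(1+e^{-1.1200}) = 0.7540
L = P_1 × P_2 = 0.7814 × 0.7540 = 0.58919

0.5892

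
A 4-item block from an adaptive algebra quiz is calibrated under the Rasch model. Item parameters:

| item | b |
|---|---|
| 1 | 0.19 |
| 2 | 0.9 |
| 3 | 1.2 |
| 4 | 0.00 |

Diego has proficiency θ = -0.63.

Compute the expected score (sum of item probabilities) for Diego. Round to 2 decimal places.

P(θ) = 1 / (1 + exp(−(θ − b)))
P_1 = 1/(1+e^{0.8200}) = 0.3058
P_2 = 1/(1+e^{1.5300}) = 0.1780
P_3 = 1/(1+e^{1.8300}) = 0.1382
P_4 = 1/(1+e^{0.6300}) = 0.3475
E[score] = 0.3058 + 0.1780 + 0.1382 + 0.3475 = 0.9695

0.97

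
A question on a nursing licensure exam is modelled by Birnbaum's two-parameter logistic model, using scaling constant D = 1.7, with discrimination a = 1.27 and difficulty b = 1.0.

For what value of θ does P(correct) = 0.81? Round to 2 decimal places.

P(θ) = 1 / (1 + exp(−D·a(θ − b)))
logit = ln(0.8100/0.1900) = 1.4500
θ = b + logit/(1.7·a) = 1.0 + 1.4500/2.1590 = 1.6716

1.67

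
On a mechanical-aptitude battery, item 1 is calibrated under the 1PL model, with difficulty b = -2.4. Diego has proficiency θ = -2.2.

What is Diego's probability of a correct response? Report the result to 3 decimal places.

P(θ) = 1 / (1 + exp(−(θ − b)))
Exponent: (-2.2 − (-2.4)) = 0.2000
1/(1 + e^{-0.2000}) = 0.5498
P = 0.5498

0.550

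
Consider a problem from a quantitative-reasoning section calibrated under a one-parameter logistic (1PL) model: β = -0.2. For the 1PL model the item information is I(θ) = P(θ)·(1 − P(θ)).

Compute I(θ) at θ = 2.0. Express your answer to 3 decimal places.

P = 1/(1+e^{-2.2000}) = 0.9002
P(1−P) = 0.9002 × 0.0998 = 0.0898
I = P(1−P) = 0.08980

0.090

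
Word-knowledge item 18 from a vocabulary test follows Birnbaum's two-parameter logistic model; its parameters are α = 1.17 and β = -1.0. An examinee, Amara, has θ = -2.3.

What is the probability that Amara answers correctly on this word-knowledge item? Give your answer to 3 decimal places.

0.179

P(θ) = 1 / (1 + exp(−α(θ − β)))
Exponent: 1.17 × (-2.3 − (-1.0)) = -1.5210
1/(1 + e^{1.5210}) = 0.1793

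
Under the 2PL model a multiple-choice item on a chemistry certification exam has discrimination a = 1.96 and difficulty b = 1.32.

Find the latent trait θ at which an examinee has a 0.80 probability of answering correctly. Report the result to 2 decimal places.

2.03

P(θ) = 1 / (1 + exp(−a(θ − b)))
logit = ln(0.8000/0.2000) = 1.3863
θ = b + logit/(a) = 1.32 + 1.3863/1.9600 = 2.0273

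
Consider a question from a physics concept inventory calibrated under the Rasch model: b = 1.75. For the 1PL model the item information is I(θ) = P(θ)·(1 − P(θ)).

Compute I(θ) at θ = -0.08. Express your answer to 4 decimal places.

0.1191

P = 1/(1+e^{1.8300}) = 0.1382
P(1−P) = 0.1382 × 0.8618 = 0.1191
I = P(1−P) = 0.11913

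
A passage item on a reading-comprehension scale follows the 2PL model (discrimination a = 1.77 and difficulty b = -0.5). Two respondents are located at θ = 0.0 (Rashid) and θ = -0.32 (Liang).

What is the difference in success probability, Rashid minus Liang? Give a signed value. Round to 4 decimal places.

P(θ) = 1 / (1 + exp(−a(θ − b)))
P(Rashid) = 0.7079  [exponent 0.8850]
P(Liang) = 0.5790  [exponent 0.3186]
Difference = 0.7079 − 0.5790 = 0.1289

0.1289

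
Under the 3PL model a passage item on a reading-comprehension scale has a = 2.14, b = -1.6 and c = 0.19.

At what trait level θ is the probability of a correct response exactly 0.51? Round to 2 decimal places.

-1.80

P(θ) = c + (1 − c) · 1 / (1 + exp(−a(θ − b)))
Remove guessing floor: (0.51 − 0.19)/(1 − 0.19) = 0.3951
logit = ln(0.3951/0.6049) = -0.4261
θ = b + logit/(a) = -1.6 + (-0.4261)/2.1400 = -1.7991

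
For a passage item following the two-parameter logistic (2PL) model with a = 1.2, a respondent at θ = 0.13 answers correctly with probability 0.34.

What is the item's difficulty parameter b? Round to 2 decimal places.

0.68

P(θ) = 1 / (1 + exp(−a(θ − b)))
logit(0.34) = ln(0.34/0.66) = -0.6633
b = θ − logit/(a) = 0.13 − (-0.6633)/1.2000 = 0.6827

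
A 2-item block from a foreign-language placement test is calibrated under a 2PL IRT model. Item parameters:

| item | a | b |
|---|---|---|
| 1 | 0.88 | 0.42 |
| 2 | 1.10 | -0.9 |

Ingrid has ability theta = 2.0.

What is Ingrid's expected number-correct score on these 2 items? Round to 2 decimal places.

1.76

P(theta) = 1 / (1 + exp(−a(theta − b)))
P_1 = 1/(1+e^{-1.3904}) = 0.8007
P_2 = 1/(1+e^{-3.1900}) = 0.9605
E[score] = 0.8007 + 0.9605 = 1.7611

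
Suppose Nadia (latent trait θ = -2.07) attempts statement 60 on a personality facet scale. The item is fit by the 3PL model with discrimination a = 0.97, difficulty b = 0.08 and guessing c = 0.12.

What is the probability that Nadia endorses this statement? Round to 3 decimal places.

P(θ) = c + (1 − c) · 1 / (1 + exp(−a(θ − b)))
Exponent: 0.97 × (-2.07 − 0.08) = -2.0855
1/(1 + e^{2.0855}) = 0.1105
P = 0.12 + 0.88 × 0.1105 = 0.2173

0.217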